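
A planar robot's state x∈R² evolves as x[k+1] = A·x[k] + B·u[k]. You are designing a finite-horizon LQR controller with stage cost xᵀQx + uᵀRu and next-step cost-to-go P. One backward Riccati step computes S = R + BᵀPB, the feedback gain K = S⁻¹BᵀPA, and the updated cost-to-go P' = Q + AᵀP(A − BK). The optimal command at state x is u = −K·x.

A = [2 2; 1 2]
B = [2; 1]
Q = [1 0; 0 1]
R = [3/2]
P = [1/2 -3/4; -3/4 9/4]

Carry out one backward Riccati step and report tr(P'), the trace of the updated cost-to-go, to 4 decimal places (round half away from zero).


BᵀP = [0.2500 0.7500]
S = R + BᵀPB = [3/2] + [1.2500] = [2.7500]
BᵀPA = [1.2500 2.0000]
K = S⁻¹·BᵀPA = [0.4545 0.7273]
A−BK = [1.0909 0.5455; 0.5455 1.2727]
AᵀP(A−BK) = [0.6818 1.0909; 1.0909 3.5455]
P' = Q + AᵀP(A−BK) = [1.6818 1.0909; 1.0909 4.5455]
tr(P') = 6.2273

6.2273


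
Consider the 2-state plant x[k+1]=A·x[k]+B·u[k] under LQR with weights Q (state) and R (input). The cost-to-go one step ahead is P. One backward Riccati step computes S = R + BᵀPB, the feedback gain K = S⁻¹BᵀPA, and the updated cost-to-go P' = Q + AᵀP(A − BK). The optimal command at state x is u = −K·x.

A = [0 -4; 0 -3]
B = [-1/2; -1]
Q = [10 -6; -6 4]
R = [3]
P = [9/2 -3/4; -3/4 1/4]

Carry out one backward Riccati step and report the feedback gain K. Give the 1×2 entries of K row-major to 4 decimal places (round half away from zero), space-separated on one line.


BᵀP = [-1.5000 0.1250]
S = R + BᵀPB = [3] + [0.6250] = [3.6250]
BᵀPA = [0.0000 5.6250]
K = S⁻¹·BᵀPA = [0.0000 1.5517]
A−BK = [0.0000 -3.2241; 0.0000 -1.4483]
AᵀP(A−BK) = [0.0000 0.0000; 0.0000 47.5216]
P' = Q + AᵀP(A−BK) = [10.0000 -6.0000; -6.0000 51.5216]
tr(P') = 61.5216

0.0000 1.5517


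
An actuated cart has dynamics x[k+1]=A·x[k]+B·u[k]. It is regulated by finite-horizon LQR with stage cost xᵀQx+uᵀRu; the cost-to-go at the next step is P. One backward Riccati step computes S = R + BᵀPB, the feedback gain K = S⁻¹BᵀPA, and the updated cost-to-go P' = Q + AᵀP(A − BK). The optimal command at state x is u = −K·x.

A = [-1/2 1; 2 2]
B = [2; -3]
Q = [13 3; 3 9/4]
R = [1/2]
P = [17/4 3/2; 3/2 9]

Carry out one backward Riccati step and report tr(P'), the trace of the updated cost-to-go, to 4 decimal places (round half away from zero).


40.4569

BᵀP = [4.0000 -24.0000]
S = R + BᵀPB = [1/2] + [80.0000] = [80.5000]
BᵀPA = [-50.0000 -44.0000]
K = S⁻¹·BᵀPA = [-0.6211 -0.5466]
A−BK = [0.7422 2.0932; 0.1366 0.3602]
AᵀP(A−BK) = [3.0066 8.0458; 8.0458 22.2003]
P' = Q + AᵀP(A−BK) = [16.0066 11.0458; 11.0458 24.4503]
tr(P') = 40.4569


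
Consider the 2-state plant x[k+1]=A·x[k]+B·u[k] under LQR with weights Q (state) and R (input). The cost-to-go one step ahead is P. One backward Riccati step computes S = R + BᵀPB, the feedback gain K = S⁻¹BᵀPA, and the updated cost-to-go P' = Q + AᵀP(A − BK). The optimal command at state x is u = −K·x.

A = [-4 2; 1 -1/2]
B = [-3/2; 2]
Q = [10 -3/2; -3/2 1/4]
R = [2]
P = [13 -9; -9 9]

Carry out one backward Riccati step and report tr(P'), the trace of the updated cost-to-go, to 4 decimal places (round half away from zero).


BᵀP = [-37.5000 31.5000]
S = R + BᵀPB = [2] + [119.2500] = [121.2500]
BᵀPA = [181.5000 -90.7500]
K = S⁻¹·BᵀPA = [1.4969 -0.7485]
A−BK = [-1.7546 0.8773; -1.9938 0.9969]
AᵀP(A−BK) = [17.3113 -8.6557; -8.6557 4.3278]
P' = Q + AᵀP(A−BK) = [27.3113 -10.1557; -10.1557 4.5778]
tr(P') = 31.8892

31.8892


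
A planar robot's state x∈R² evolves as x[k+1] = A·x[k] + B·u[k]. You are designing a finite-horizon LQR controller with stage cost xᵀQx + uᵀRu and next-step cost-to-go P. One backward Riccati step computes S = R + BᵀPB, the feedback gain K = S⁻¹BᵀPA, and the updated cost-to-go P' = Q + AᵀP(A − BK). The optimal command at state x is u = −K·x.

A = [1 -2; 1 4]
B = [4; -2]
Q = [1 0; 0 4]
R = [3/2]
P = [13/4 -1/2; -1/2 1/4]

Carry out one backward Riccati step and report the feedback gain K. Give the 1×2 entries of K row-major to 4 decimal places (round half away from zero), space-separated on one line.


BᵀP = [14.0000 -2.5000]
S = R + BᵀPB = [3/2] + [61.0000] = [62.5000]
BᵀPA = [11.5000 -38.0000]
K = S⁻¹·BᵀPA = [0.1840 -0.6080]
A−BK = [0.2640 0.4320; 1.3680 2.7840]
AᵀP(A−BK) = [0.3840 0.4920; 0.4920 1.8960]
P' = Q + AᵀP(A−BK) = [1.3840 0.4920; 0.4920 5.8960]
tr(P') = 7.2800

0.1840 -0.6080


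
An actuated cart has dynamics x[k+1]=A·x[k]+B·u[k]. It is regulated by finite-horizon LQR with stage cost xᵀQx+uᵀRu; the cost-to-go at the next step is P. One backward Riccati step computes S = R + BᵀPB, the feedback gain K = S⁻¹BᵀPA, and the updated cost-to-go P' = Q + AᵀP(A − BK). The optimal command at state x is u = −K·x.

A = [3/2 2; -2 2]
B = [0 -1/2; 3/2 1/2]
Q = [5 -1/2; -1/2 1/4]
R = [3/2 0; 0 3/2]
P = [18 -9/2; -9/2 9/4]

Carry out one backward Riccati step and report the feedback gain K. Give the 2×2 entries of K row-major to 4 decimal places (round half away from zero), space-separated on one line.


-0.9039 0.6288 -2.1616 -2.1485

BᵀP = [-6.7500 3.3750; -11.2500 3.3750]
S = R + BᵀPB = [3/2 0; 0 3/2] + [5.0625 5.0625; 5.0625 7.3125] = [6.5625 5.0625; 5.0625 8.8125]
BᵀPA = [-16.8750 -6.7500; -23.6250 -15.7500]
K = S⁻¹·BᵀPA = [-0.9039 0.6288; -2.1616 -2.1485]
A−BK = [0.4192 0.9258; 0.4367 2.1310]
AᵀP(A−BK) = [10.1790 9.3537; 9.3537 15.4061]
P' = Q + AᵀP(A−BK) = [15.1790 8.8537; 8.8537 15.6561]
tr(P') = 30.8352


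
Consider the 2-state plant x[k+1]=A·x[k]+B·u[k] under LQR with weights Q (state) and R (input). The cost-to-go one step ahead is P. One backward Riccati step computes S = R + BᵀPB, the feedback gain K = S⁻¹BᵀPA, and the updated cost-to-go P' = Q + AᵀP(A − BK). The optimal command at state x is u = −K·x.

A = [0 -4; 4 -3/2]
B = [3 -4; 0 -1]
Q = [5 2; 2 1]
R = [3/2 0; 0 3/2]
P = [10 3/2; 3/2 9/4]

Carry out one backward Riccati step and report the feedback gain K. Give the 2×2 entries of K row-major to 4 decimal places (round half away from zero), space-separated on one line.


-1.6269 -0.1181 -1.3402 0.9312

BᵀP = [30.0000 4.5000; -41.5000 -8.2500]
S = R + BᵀPB = [3/2 0; 0 3/2] + [90.0000 -124.5000; -124.5000 174.2500] = [91.5000 -124.5000; -124.5000 175.7500]
BᵀPA = [18.0000 -126.7500; -33.0000 178.3750]
K = S⁻¹·BᵀPA = [-1.6269 -0.1181; -1.3402 0.9312]
A−BK = [-0.4803 0.0794; 2.6598 -0.5688]
AᵀP(A−BK) = [21.0562 -4.6423; -4.6423 1.9772]
P' = Q + AᵀP(A−BK) = [26.0562 -2.6423; -2.6423 2.9772]
tr(P') = 29.0333


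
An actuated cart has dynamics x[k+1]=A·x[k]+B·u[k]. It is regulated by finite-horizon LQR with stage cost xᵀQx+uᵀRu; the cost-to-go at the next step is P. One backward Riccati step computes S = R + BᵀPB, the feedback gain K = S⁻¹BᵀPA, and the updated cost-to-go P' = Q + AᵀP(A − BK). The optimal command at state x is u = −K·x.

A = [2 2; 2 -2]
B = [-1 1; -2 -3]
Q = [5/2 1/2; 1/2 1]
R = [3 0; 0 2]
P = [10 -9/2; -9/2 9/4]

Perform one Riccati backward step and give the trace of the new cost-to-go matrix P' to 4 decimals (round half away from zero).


BᵀP = [-1.0000 0.0000; 23.5000 -11.2500]
S = R + BᵀPB = [3 0; 0 2] + [1.0000 -1.0000; -1.0000 57.2500] = [4.0000 -1.0000; -1.0000 59.2500]
BᵀPA = [-2.0000 -2.0000; 24.5000 69.5000]
K = S⁻¹·BᵀPA = [-0.3983 -0.2076; 0.4068 1.1695]
A−BK = [1.1949 0.6229; 2.4237 1.0932]
AᵀP(A−BK) = [2.2373 1.9322; 1.9322 3.3051]
P' = Q + AᵀP(A−BK) = [4.7373 2.4322; 2.4322 4.3051]
tr(P') = 9.0424

9.0424


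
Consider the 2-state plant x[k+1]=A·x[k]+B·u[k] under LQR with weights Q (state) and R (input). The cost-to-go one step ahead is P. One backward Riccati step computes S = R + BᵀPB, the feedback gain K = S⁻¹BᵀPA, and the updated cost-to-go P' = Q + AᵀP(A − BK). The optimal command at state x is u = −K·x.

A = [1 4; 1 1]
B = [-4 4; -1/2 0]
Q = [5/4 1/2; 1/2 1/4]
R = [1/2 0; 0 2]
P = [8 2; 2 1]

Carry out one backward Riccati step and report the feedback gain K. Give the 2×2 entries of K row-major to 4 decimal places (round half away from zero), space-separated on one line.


BᵀP = [-33.0000 -8.5000; 32.0000 8.0000]
S = R + BᵀPB = [1/2 0; 0 2] + [136.2500 -132.0000; -132.0000 128.0000] = [136.7500 -132.0000; -132.0000 130.0000]
BᵀPA = [-41.5000 -140.5000; 40.0000 136.0000]
K = S⁻¹·BᵀPA = [-0.3253 -0.8854; -0.0226 0.1471]
A−BK = [-0.2107 -0.1301; 0.8373 0.5573]
AᵀP(A−BK) = [0.4045 0.3706; 0.3706 0.5912]
P' = Q + AᵀP(A−BK) = [1.6545 0.8706; 0.8706 0.8412]
tr(P') = 2.4958

-0.3253 -0.8854 -0.0226 0.1471


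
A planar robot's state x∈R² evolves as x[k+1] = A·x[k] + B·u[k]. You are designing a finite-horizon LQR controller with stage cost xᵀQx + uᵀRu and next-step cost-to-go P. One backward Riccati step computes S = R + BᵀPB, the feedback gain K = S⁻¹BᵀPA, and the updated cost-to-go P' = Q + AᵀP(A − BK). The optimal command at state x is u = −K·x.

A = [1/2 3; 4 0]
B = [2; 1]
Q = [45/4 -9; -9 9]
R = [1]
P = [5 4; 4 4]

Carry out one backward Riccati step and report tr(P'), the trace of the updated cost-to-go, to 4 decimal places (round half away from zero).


BᵀP = [14.0000 12.0000]
S = R + BᵀPB = [1] + [40.0000] = [41.0000]
BᵀPA = [55.0000 42.0000]
K = S⁻¹·BᵀPA = [1.3415 1.0244]
A−BK = [-2.1829 0.9512; 2.6585 -1.0244]
AᵀP(A−BK) = [7.4695 -0.8415; -0.8415 1.9756]
P' = Q + AᵀP(A−BK) = [18.7195 -9.8415; -9.8415 10.9756]
tr(P') = 29.6951

29.6951


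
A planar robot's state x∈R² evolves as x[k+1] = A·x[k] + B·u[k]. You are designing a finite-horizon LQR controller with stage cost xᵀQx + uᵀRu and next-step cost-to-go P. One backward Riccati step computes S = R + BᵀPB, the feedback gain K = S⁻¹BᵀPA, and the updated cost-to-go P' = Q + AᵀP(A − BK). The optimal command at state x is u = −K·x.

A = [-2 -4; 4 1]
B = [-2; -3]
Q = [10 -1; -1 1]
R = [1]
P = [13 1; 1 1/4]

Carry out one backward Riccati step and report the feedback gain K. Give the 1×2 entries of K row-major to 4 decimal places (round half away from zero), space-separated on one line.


0.6989 1.6840

BᵀP = [-29.0000 -2.7500]
S = R + BᵀPB = [1] + [66.2500] = [67.2500]
BᵀPA = [47.0000 113.2500]
K = S⁻¹·BᵀPA = [0.6989 1.6840]
A−BK = [-0.6022 -0.6320; 6.0967 6.0520]
AᵀP(A−BK) = [7.1524 7.8513; 7.8513 9.5353]
P' = Q + AᵀP(A−BK) = [17.1524 6.8513; 6.8513 10.5353]
tr(P') = 27.6877


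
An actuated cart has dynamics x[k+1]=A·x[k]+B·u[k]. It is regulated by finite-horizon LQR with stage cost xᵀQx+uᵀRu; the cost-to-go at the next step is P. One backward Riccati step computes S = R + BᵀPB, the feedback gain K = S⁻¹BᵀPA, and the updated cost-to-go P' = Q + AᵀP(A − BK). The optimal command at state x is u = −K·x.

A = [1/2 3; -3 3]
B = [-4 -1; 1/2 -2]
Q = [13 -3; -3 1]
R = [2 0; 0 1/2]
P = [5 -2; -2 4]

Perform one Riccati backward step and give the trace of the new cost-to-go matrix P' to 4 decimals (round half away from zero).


BᵀP = [-21.0000 10.0000; -1.0000 -6.0000]
S = R + BᵀPB = [2 0; 0 1/2] + [89.0000 1.0000; 1.0000 13.0000] = [91.0000 1.0000; 1.0000 13.5000]
BᵀPA = [-40.5000 -33.0000; 17.5000 -21.0000]
K = S⁻¹·BᵀPA = [-0.4597 -0.3458; 1.3303 -1.5299]
A−BK = [-0.0084 0.0868; -0.1095 0.1130]
AᵀP(A−BK) = [1.3521 -0.7320; -0.7320 1.4591]
P' = Q + AᵀP(A−BK) = [14.3521 -3.7320; -3.7320 2.4591]
tr(P') = 16.8112

16.8112


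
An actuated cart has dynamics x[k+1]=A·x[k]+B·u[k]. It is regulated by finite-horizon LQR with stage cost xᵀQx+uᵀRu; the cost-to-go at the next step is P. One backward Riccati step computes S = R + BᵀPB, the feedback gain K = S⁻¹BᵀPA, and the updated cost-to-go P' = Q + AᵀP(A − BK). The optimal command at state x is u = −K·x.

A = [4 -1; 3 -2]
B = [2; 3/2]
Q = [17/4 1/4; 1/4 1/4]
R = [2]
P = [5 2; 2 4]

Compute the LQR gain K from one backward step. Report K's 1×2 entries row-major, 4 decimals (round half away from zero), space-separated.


1.9070 -0.7674

BᵀP = [13.0000 10.0000]
S = R + BᵀPB = [2] + [41.0000] = [43.0000]
BᵀPA = [82.0000 -33.0000]
K = S⁻¹·BᵀPA = [1.9070 -0.7674]
A−BK = [0.1860 0.5349; 0.1395 -0.8488]
AᵀP(A−BK) = [7.6279 -3.0698; -3.0698 3.6744]
P' = Q + AᵀP(A−BK) = [11.8779 -2.8198; -2.8198 3.9244]
tr(P') = 15.8023


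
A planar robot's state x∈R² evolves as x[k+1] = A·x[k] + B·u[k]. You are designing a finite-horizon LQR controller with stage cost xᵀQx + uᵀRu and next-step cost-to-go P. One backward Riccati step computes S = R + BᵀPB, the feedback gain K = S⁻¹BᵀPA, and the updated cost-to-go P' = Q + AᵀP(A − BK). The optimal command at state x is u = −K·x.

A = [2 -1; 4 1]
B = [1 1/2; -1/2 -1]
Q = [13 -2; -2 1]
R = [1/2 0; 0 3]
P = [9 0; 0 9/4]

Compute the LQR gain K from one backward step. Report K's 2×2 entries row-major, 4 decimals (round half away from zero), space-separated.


2.3102 -0.8663 -1.7326 -0.2503

BᵀP = [9.0000 -1.1250; 4.5000 -2.2500]
S = R + BᵀPB = [1/2 0; 0 3] + [9.5625 5.6250; 5.6250 4.5000] = [10.0625 5.6250; 5.6250 7.5000]
BᵀPA = [13.5000 -10.1250; 0.0000 -6.7500]
K = S⁻¹·BᵀPA = [2.3102 -0.8663; -1.7326 -0.2503]
A−BK = [0.5561 -0.0086; 3.4225 0.3166]
AᵀP(A−BK) = [40.8128 2.6952; 2.6952 0.7893]
P' = Q + AᵀP(A−BK) = [53.8128 0.6952; 0.6952 1.7893]
tr(P') = 55.6021


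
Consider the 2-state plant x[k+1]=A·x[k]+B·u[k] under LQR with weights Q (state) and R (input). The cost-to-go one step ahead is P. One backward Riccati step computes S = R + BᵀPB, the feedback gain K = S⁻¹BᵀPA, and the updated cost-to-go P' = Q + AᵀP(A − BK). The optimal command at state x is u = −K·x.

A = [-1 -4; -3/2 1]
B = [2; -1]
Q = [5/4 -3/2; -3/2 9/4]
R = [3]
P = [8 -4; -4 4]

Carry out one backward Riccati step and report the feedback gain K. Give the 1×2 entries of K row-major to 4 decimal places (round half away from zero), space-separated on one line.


BᵀP = [20.0000 -12.0000]
S = R + BᵀPB = [3] + [52.0000] = [55.0000]
BᵀPA = [-2.0000 -92.0000]
K = S⁻¹·BᵀPA = [-0.0364 -1.6727]
A−BK = [-0.9273 -0.6545; -1.5364 -0.6727]
AᵀP(A−BK) = [4.9273 2.6545; 2.6545 10.1091]
P' = Q + AᵀP(A−BK) = [6.1773 1.1545; 1.1545 12.3591]
tr(P') = 18.5364

-0.0364 -1.6727


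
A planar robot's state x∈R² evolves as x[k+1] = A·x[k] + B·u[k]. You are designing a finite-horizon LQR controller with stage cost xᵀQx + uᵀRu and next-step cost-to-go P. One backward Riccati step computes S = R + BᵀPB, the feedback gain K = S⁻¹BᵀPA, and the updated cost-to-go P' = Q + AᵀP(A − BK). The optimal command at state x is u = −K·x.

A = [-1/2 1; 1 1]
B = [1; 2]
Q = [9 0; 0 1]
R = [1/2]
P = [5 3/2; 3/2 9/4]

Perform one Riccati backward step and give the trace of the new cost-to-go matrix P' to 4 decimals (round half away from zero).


BᵀP = [8.0000 6.0000]
S = R + BᵀPB = [1/2] + [20.0000] = [20.5000]
BᵀPA = [2.0000 14.0000]
K = S⁻¹·BᵀPA = [0.0976 0.6829]
A−BK = [-0.5976 0.3171; 0.8049 -0.3659]
AᵀP(A−BK) = [1.8049 -0.8659; -0.8659 0.6890]
P' = Q + AᵀP(A−BK) = [10.8049 -0.8659; -0.8659 1.6890]
tr(P') = 12.4939

12.4939


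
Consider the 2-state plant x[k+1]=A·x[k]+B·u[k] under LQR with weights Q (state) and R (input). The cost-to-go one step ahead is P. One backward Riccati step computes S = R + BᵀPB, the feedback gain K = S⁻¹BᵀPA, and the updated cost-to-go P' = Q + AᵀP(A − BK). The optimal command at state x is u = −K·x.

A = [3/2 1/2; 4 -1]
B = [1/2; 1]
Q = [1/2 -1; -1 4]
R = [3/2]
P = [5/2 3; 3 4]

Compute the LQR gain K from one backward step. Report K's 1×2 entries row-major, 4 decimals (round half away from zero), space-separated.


3.1096 -0.3699

BᵀP = [4.2500 5.5000]
S = R + BᵀPB = [3/2] + [7.6250] = [9.1250]
BᵀPA = [28.3750 -3.3750]
K = S⁻¹·BᵀPA = [3.1096 -0.3699]
A−BK = [-0.0548 0.6849; 0.8904 -0.6301]
AᵀP(A−BK) = [17.3904 -2.1301; -2.1301 0.3767]
P' = Q + AᵀP(A−BK) = [17.8904 -3.1301; -3.1301 4.3767]
tr(P') = 22.2671


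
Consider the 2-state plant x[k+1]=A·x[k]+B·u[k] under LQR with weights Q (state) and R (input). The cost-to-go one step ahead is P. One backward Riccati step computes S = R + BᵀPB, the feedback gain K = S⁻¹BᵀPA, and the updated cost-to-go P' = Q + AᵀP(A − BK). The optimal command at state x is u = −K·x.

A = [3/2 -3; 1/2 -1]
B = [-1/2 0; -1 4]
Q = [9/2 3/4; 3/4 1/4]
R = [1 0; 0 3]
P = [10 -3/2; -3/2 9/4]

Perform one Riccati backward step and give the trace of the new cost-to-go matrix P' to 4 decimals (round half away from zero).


38.9064

BᵀP = [-3.5000 -1.5000; -6.0000 9.0000]
S = R + BᵀPB = [1 0; 0 3] + [3.2500 -6.0000; -6.0000 36.0000] = [4.2500 -6.0000; -6.0000 39.0000]
BᵀPA = [-6.0000 12.0000; -4.5000 9.0000]
K = S⁻¹·BᵀPA = [-2.0116 4.0231; -0.4249 0.8497]
A−BK = [0.4942 -0.9884; 0.1879 -0.3757]
AᵀP(A−BK) = [6.8313 -13.6626; -13.6626 27.3251]
P' = Q + AᵀP(A−BK) = [11.3313 -12.9126; -12.9126 27.5751]
tr(P') = 38.9064


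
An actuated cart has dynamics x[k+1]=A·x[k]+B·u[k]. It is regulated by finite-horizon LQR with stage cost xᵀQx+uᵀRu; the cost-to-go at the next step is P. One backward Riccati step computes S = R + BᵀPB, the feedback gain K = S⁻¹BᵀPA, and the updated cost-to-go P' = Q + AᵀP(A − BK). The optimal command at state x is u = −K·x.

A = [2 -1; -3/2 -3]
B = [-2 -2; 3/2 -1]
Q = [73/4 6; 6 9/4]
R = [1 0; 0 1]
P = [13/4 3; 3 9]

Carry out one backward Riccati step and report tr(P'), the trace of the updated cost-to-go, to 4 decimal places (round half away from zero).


24.5774

BᵀP = [-2.0000 7.5000; -9.5000 -15.0000]
S = R + BᵀPB = [1 0; 0 1] + [15.2500 -3.5000; -3.5000 34.0000] = [16.2500 -3.5000; -3.5000 35.0000]
BᵀPA = [-15.2500 -20.5000; 3.5000 54.5000]
K = S⁻¹·BᵀPA = [-0.9371 -0.9465; 0.0063 1.4625]
A−BK = [0.1384 0.0319; -0.0881 -0.1177]
AᵀP(A−BK) = [0.9371 0.9465; 0.9465 3.1403]
P' = Q + AᵀP(A−BK) = [19.1871 6.9465; 6.9465 5.3903]
tr(P') = 24.5774


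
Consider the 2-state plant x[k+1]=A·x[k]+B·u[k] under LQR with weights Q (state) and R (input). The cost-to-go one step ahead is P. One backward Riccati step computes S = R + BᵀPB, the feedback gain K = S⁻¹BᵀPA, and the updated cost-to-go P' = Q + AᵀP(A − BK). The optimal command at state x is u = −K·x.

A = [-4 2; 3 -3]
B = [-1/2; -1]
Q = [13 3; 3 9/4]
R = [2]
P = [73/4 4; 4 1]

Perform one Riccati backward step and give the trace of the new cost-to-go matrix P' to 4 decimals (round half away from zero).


64.8608

BᵀP = [-13.1250 -3.0000]
S = R + BᵀPB = [2] + [9.5625] = [11.5625]
BᵀPA = [43.5000 -17.2500]
K = S⁻¹·BᵀPA = [3.7622 -1.4919]
A−BK = [-2.1189 1.2541; 6.7622 -4.4919]
AᵀP(A−BK) = [41.3459 -18.1027; -18.1027 8.2649]
P' = Q + AᵀP(A−BK) = [54.3459 -15.1027; -15.1027 10.5149]
tr(P') = 64.8608


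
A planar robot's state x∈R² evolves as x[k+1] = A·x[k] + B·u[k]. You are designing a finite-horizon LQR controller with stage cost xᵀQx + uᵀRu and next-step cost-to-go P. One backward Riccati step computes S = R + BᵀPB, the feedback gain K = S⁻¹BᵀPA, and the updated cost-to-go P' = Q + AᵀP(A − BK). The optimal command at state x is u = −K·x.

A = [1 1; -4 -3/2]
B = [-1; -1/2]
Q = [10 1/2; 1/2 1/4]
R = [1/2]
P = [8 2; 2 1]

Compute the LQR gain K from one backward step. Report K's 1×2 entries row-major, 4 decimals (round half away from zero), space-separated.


BᵀP = [-9.0000 -2.5000]
S = R + BᵀPB = [1/2] + [10.2500] = [10.7500]
BᵀPA = [1.0000 -5.2500]
K = S⁻¹·BᵀPA = [0.0930 -0.4884]
A−BK = [1.0930 0.5116; -3.9535 -1.7442]
AᵀP(A−BK) = [7.9070 3.4884; 3.4884 1.6860]
P' = Q + AᵀP(A−BK) = [17.9070 3.9884; 3.9884 1.9360]
tr(P') = 19.8430

0.0930 -0.4884


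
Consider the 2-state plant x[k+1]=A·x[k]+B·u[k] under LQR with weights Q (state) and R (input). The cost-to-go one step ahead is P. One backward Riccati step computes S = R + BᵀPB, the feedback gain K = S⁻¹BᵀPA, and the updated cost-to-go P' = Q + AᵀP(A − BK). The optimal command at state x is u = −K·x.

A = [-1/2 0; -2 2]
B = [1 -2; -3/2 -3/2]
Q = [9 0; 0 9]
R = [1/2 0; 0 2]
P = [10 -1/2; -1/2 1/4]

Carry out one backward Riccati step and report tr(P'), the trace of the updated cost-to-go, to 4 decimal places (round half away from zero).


BᵀP = [10.7500 -0.8750; -19.2500 0.6250]
S = R + BᵀPB = [1/2 0; 0 2] + [12.0625 -20.1875; -20.1875 37.5625] = [12.5625 -20.1875; -20.1875 39.5625]
BᵀPA = [-3.6250 -1.7500; 8.3750 1.2500]
K = S⁻¹·BᵀPA = [0.2868 -0.4918; 0.3580 -0.2194]
A−BK = [-0.0707 0.0531; -1.0328 0.9333]
AᵀP(A−BK) = [0.5411 -0.4457; -0.4457 0.4136]
P' = Q + AᵀP(A−BK) = [9.5411 -0.4457; -0.4457 9.4136]
tr(P') = 18.9547

18.9547


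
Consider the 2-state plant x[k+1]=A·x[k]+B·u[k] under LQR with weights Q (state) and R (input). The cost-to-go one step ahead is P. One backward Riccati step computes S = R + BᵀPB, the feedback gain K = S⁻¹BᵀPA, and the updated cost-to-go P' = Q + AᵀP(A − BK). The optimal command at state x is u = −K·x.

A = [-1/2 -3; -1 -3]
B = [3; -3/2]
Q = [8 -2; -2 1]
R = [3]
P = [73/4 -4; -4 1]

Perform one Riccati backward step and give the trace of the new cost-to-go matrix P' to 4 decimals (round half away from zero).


12.6503

BᵀP = [60.7500 -13.5000]
S = R + BᵀPB = [3] + [202.5000] = [205.5000]
BᵀPA = [-16.8750 -141.7500]
K = S⁻¹·BᵀPA = [-0.0821 -0.6898]
A−BK = [-0.2536 -0.9307; -1.1232 -4.0347]
AᵀP(A−BK) = [0.1768 0.7349; 0.7349 3.4735]
P' = Q + AᵀP(A−BK) = [8.1768 -1.2651; -1.2651 4.4735]
tr(P') = 12.6503


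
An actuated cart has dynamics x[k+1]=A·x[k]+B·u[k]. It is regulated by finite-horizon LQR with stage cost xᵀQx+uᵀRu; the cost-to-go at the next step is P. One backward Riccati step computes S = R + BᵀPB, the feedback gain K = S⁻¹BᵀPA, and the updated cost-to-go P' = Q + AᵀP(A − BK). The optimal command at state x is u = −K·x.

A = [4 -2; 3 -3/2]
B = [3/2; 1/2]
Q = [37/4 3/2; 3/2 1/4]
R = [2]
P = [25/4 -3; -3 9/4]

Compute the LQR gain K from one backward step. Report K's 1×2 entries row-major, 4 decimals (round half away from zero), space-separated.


1.7629 -0.8814

BᵀP = [7.8750 -3.3750]
S = R + BᵀPB = [2] + [10.1250] = [12.1250]
BᵀPA = [21.3750 -10.6875]
K = S⁻¹·BᵀPA = [1.7629 -0.8814]
A−BK = [1.3557 -0.6778; 2.1186 -1.0593]
AᵀP(A−BK) = [10.5683 -5.2841; -5.2841 2.6421]
P' = Q + AᵀP(A−BK) = [19.8183 -3.7841; -3.7841 2.8921]
tr(P') = 22.7104


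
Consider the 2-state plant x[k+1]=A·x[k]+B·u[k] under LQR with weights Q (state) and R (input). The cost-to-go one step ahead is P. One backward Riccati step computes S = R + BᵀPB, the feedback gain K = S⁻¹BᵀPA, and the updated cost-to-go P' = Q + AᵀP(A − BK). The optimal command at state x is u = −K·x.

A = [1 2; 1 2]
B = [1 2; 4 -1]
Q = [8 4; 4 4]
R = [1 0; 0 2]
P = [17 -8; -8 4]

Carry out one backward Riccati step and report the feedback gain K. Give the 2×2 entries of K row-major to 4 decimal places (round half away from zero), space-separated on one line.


0.2026 0.4052 0.2802 0.5603

BᵀP = [-15.0000 8.0000; 42.0000 -20.0000]
S = R + BᵀPB = [1 0; 0 2] + [17.0000 -38.0000; -38.0000 104.0000] = [18.0000 -38.0000; -38.0000 106.0000]
BᵀPA = [-7.0000 -14.0000; 22.0000 44.0000]
K = S⁻¹·BᵀPA = [0.2026 0.4052; 0.2802 0.5603]
A−BK = [0.2371 0.4741; 0.4698 0.9397]
AᵀP(A−BK) = [0.2543 0.5086; 0.5086 1.0172]
P' = Q + AᵀP(A−BK) = [8.2543 4.5086; 4.5086 5.0172]
tr(P') = 13.2716


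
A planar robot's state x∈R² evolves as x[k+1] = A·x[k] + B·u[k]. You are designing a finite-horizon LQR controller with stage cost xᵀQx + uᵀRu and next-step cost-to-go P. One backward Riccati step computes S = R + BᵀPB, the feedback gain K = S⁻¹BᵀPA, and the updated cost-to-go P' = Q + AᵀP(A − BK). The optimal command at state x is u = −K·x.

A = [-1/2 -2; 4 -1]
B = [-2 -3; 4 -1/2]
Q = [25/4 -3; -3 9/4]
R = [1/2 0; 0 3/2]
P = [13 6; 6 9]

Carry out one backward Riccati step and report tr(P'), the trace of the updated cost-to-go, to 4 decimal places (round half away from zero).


10.1479

BᵀP = [-2.0000 24.0000; -42.0000 -22.5000]
S = R + BᵀPB = [1/2 0; 0 3/2] + [100.0000 -6.0000; -6.0000 137.2500] = [100.5000 -6.0000; -6.0000 138.7500]
BᵀPA = [97.0000 -20.0000; -69.0000 106.5000]
K = S⁻¹·BᵀPA = [0.9379 -0.1536; -0.4567 0.7609]
A−BK = [0.0056 -0.0244; 0.0200 -0.0052]
AᵀP(A−BK) = [0.7581 -0.5992; -0.5992 0.8898]
P' = Q + AᵀP(A−BK) = [7.0081 -3.5992; -3.5992 3.1398]
tr(P') = 10.1479


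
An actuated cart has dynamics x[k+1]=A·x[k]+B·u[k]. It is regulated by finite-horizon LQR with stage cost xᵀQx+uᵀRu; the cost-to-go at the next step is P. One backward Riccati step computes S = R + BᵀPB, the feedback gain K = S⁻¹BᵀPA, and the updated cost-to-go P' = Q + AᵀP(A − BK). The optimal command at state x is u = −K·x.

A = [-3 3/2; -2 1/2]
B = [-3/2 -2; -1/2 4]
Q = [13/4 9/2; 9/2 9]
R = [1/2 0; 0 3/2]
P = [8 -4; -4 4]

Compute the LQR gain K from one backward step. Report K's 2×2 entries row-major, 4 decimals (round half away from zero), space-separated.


BᵀP = [-10.0000 4.0000; -32.0000 24.0000]
S = R + BᵀPB = [1/2 0; 0 3/2] + [13.0000 36.0000; 36.0000 160.0000] = [13.5000 36.0000; 36.0000 161.5000]
BᵀPA = [22.0000 -13.0000; 48.0000 -36.0000]
K = S⁻¹·BᵀPA = [2.0639 -0.9087; -0.1628 -0.0204]
A−BK = [-0.2299 0.0963; -0.3167 0.1271]
AᵀP(A−BK) = [2.4111 -1.0319; -1.0319 0.4543]
P' = Q + AᵀP(A−BK) = [5.6611 3.4681; 3.4681 9.4543]
tr(P') = 15.1154

2.0639 -0.9087 -0.1628 -0.0204


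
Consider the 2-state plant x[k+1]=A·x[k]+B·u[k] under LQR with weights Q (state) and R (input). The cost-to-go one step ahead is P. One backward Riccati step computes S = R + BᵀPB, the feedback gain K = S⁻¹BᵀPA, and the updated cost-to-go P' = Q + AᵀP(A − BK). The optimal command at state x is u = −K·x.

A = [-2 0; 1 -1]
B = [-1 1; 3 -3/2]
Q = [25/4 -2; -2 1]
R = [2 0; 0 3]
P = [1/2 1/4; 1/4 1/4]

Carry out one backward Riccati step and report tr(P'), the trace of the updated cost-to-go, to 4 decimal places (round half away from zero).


BᵀP = [0.2500 0.5000; 0.1250 -0.1250]
S = R + BᵀPB = [2 0; 0 3] + [1.2500 -0.5000; -0.5000 0.3125] = [3.2500 -0.5000; -0.5000 3.3125]
BᵀPA = [0.0000 -0.5000; -0.3750 0.1250]
K = S⁻¹·BᵀPA = [-0.0178 -0.1516; -0.1159 0.0149]
A−BK = [-1.9019 -0.1664; 0.8796 -0.5230]
AᵀP(A−BK) = [1.2065 0.2556; 0.2556 0.1724]
P' = Q + AᵀP(A−BK) = [7.4565 -1.7444; -1.7444 1.1724]
tr(P') = 8.6289

8.6289


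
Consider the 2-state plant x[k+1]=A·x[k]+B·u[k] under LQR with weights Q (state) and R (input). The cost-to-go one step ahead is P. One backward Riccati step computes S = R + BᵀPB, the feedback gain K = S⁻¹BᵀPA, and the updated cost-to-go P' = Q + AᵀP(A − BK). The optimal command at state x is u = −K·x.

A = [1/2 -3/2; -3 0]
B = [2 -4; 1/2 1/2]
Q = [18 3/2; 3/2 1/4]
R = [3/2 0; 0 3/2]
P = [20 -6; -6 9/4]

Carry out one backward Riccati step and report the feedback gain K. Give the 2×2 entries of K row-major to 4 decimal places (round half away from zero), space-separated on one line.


-0.3422 -0.1472 -0.4895 0.2945

BᵀP = [37.0000 -10.8750; -83.0000 25.1250]
S = R + BᵀPB = [3/2 0; 0 3/2] + [68.5625 -153.4375; -153.4375 344.5625] = [70.0625 -153.4375; -153.4375 346.0625]
BᵀPA = [51.1250 -55.5000; -116.8750 124.5000]
K = S⁻¹·BᵀPA = [-0.3422 -0.1472; -0.4895 0.2945]
A−BK = [-0.7734 -0.0276; -2.5842 -0.0736]
AᵀP(A−BK) = [3.5401 -0.0552; -0.0552 0.1656]
P' = Q + AᵀP(A−BK) = [21.5401 1.4448; 1.4448 0.4156]
tr(P') = 21.9558


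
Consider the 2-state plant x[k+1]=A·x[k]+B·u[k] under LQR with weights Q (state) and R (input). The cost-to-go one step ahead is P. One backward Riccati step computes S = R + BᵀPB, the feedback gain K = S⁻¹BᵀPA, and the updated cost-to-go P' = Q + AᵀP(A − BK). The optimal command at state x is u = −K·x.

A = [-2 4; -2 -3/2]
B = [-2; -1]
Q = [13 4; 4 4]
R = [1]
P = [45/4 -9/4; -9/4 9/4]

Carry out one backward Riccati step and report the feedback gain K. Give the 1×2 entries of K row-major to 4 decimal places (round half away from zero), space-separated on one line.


BᵀP = [-20.2500 2.2500]
S = R + BᵀPB = [1] + [38.2500] = [39.2500]
BᵀPA = [36.0000 -84.3750]
K = S⁻¹·BᵀPA = [0.9172 -2.1497]
A−BK = [-0.1656 -0.2994; -1.0828 -3.6497]
AᵀP(A−BK) = [2.9809 5.3885; 5.3885 30.6831]
P' = Q + AᵀP(A−BK) = [15.9809 9.3885; 9.3885 34.6831]
tr(P') = 50.6640

0.9172 -2.1497


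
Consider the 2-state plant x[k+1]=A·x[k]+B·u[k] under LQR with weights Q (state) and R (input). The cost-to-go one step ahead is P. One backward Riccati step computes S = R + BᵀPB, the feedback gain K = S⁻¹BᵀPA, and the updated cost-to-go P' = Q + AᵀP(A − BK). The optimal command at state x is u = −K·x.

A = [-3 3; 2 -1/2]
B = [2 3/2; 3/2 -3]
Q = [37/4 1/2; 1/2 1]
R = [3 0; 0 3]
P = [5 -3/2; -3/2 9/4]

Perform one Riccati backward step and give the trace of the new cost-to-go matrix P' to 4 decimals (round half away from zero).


BᵀP = [7.7500 0.3750; 12.0000 -9.0000]
S = R + BᵀPB = [3 0; 0 3] + [16.0625 10.5000; 10.5000 45.0000] = [19.0625 10.5000; 10.5000 48.0000]
BᵀPA = [-22.5000 23.0625; -54.0000 40.5000]
K = S⁻¹·BᵀPA = [-0.6375 0.8472; -0.9856 0.6584]
A−BK = [-0.2467 0.3180; -0.0005 0.2046]
AᵀP(A−BK) = [4.4371 -3.8835; -3.8835 3.8583]
P' = Q + AᵀP(A−BK) = [13.6871 -3.3835; -3.3835 4.8583]
tr(P') = 18.5454

18.5454


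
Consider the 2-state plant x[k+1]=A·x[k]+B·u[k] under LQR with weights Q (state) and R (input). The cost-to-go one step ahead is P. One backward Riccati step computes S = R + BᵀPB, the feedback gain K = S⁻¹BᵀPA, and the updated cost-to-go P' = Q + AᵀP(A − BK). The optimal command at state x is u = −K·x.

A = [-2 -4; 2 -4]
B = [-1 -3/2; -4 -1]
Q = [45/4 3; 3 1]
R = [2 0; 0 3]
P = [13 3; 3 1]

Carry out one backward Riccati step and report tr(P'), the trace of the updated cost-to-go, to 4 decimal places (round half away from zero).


27.5979

BᵀP = [-25.0000 -7.0000; -22.5000 -5.5000]
S = R + BᵀPB = [2 0; 0 3] + [53.0000 44.5000; 44.5000 39.2500] = [55.0000 44.5000; 44.5000 42.2500]
BᵀPA = [36.0000 128.0000; 34.0000 112.0000]
K = S⁻¹·BᵀPA = [0.0233 1.2344; 0.7802 1.3508]
A−BK = [-0.8064 -0.7394; 2.8734 2.2882]
AᵀP(A−BK) = [4.6346 5.6361; 5.6361 10.7132]
P' = Q + AᵀP(A−BK) = [15.8846 8.6361; 8.6361 11.7132]
tr(P') = 27.5979


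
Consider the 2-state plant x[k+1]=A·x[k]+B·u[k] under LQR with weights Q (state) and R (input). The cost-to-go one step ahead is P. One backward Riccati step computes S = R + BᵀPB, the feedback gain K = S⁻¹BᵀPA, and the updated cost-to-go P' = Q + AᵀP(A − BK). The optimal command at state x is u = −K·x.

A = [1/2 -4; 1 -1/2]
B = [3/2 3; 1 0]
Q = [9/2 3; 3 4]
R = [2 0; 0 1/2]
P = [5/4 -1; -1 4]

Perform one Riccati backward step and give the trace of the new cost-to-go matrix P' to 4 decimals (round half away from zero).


10.6730

BᵀP = [0.8750 2.5000; 3.7500 -3.0000]
S = R + BᵀPB = [2 0; 0 1/2] + [3.8125 2.6250; 2.6250 11.2500] = [5.8125 2.6250; 2.6250 11.7500]
BᵀPA = [2.9375 -4.7500; -1.1250 -13.5000]
K = S⁻¹·BᵀPA = [0.6102 -0.3318; -0.2321 -1.0748]
A−BK = [0.2809 -0.2779; 0.3898 -0.1682]
AᵀP(A−BK) = [1.2590 -0.4845; -0.4845 0.9140]
P' = Q + AᵀP(A−BK) = [5.7590 2.5155; 2.5155 4.9140]
tr(P') = 10.6730


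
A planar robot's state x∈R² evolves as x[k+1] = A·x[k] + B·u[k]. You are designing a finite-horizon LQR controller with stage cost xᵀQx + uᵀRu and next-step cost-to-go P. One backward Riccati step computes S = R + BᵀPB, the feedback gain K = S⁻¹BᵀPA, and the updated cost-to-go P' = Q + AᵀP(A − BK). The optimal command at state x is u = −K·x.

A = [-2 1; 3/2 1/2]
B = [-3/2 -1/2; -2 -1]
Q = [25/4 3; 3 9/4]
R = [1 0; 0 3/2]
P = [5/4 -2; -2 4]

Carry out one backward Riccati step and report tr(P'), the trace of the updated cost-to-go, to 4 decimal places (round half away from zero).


BᵀP = [2.1250 -5.0000; 1.3750 -3.0000]
S = R + BᵀPB = [1 0; 0 3/2] + [6.8125 3.9375; 3.9375 2.3125] = [7.8125 3.9375; 3.9375 3.8125]
BᵀPA = [-11.7500 -0.3750; -7.2500 -0.1250]
K = S⁻¹·BᵀPA = [-1.1379 -0.0656; -0.7265 0.0350]
A−BK = [-4.0700 0.9190; -1.5022 0.4037]
AᵀP(A−BK) = [7.3632 -1.0175; -1.0175 0.2298]
P' = Q + AᵀP(A−BK) = [13.6132 1.9825; 1.9825 2.4798]
tr(P') = 16.0930

16.0930


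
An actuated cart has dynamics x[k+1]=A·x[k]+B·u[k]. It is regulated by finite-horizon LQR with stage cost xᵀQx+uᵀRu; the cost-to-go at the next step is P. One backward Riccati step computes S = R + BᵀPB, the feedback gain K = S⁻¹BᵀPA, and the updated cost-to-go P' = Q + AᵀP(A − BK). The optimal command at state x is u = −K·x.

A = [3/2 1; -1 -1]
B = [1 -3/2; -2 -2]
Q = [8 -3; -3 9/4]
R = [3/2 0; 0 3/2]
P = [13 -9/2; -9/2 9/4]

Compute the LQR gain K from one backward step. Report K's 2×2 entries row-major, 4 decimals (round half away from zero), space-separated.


0.8730 0.6708 -0.3847 -0.2109

BᵀP = [22.0000 -9.0000; -10.5000 2.2500]
S = R + BᵀPB = [3/2 0; 0 3/2] + [40.0000 -15.0000; -15.0000 11.2500] = [41.5000 -15.0000; -15.0000 12.7500]
BᵀPA = [42.0000 31.0000; -18.0000 -12.7500]
K = S⁻¹·BᵀPA = [0.8730 0.6708; -0.3847 -0.2109]
A−BK = [0.0499 0.0129; -0.0234 -0.0801]
AᵀP(A−BK) = [1.4094 1.0321; 1.0321 0.7676]
P' = Q + AᵀP(A−BK) = [9.4094 -1.9679; -1.9679 3.0176]
tr(P') = 12.4269


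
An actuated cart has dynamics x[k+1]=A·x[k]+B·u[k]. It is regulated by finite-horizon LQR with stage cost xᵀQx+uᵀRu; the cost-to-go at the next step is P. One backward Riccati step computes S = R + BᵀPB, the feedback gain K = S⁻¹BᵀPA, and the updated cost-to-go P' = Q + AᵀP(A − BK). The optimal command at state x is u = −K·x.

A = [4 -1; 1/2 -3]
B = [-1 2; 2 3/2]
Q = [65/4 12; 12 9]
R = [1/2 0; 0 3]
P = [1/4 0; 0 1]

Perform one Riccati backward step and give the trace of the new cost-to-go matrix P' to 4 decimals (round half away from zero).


29.4673

BᵀP = [-0.2500 2.0000; 0.5000 1.5000]
S = R + BᵀPB = [1/2 0; 0 3] + [4.2500 2.5000; 2.5000 3.2500] = [4.7500 2.5000; 2.5000 6.2500]
BᵀPA = [0.0000 -5.7500; 2.7500 -5.0000]
K = S⁻¹·BᵀPA = [-0.2933 -1.0000; 0.5573 -0.4000]
A−BK = [2.5920 -1.2000; 0.2507 -0.4000]
AᵀP(A−BK) = [2.7173 -1.4000; -1.4000 1.5000]
P' = Q + AᵀP(A−BK) = [18.9673 10.6000; 10.6000 10.5000]
tr(P') = 29.4673


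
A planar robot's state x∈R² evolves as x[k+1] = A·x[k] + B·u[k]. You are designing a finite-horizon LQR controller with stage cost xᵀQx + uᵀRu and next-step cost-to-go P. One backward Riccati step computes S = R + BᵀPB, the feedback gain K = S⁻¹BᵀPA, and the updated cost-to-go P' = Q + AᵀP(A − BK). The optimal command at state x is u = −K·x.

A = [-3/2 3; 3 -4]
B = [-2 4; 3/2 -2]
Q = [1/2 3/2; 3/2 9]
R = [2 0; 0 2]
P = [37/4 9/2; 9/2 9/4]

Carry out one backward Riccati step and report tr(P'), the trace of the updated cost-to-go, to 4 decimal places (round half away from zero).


10.8591

BᵀP = [-11.7500 -5.6250; 28.0000 13.5000]
S = R + BᵀPB = [2 0; 0 2] + [15.0625 -35.7500; -35.7500 85.0000] = [17.0625 -35.7500; -35.7500 87.0000]
BᵀPA = [0.7500 -12.7500; -1.5000 30.0000]
K = S⁻¹·BᵀPA = [0.0563 -0.1781; 0.0059 0.2717]
A−BK = [-1.4110 1.5572; 2.9273 -3.1896]
AᵀP(A−BK) = [0.5291 -0.5840; -0.5840 0.8300]
P' = Q + AᵀP(A−BK) = [1.0291 0.9160; 0.9160 9.8300]
tr(P') = 10.8591


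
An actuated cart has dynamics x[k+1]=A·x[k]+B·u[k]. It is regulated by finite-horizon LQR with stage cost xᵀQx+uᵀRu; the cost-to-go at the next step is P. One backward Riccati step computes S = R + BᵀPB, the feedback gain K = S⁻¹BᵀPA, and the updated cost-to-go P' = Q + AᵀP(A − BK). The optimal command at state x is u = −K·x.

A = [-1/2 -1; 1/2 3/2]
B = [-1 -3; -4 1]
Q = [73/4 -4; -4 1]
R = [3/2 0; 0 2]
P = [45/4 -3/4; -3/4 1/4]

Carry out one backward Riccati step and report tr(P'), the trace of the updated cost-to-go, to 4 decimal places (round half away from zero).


BᵀP = [-8.2500 -0.2500; -34.5000 2.5000]
S = R + BᵀPB = [3/2 0; 0 2] + [9.2500 24.5000; 24.5000 106.0000] = [10.7500 24.5000; 24.5000 108.0000]
BᵀPA = [4.0000 7.8750; 18.5000 38.2500]
K = S⁻¹·BᵀPA = [-0.0379 -0.1545; 0.1799 0.3892]
A−BK = [0.0018 0.0132; 0.1685 0.4929]
AᵀP(A−BK) = [0.0736 0.1675; 0.1675 0.3917]
P' = Q + AᵀP(A−BK) = [18.3236 -3.8325; -3.8325 1.3917]
tr(P') = 19.7153

19.7153


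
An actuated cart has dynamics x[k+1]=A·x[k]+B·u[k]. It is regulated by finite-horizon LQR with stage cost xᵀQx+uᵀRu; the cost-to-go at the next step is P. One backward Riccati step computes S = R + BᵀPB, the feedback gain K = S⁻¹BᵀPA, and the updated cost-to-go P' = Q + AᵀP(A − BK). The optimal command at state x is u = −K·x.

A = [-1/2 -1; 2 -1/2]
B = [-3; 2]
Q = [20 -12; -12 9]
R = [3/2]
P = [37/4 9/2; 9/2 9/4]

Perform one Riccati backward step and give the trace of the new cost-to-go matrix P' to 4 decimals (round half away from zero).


30.1545

BᵀP = [-18.7500 -9.0000]
S = R + BᵀPB = [3/2] + [38.2500] = [39.7500]
BᵀPA = [-8.6250 23.2500]
K = S⁻¹·BᵀPA = [-0.2170 0.5849]
A−BK = [-1.1509 0.7547; 2.4340 -1.6698]
AᵀP(A−BK) = [0.4410 -0.4552; -0.4552 0.7134]
P' = Q + AᵀP(A−BK) = [20.4410 -12.4552; -12.4552 9.7134]
tr(P') = 30.1545


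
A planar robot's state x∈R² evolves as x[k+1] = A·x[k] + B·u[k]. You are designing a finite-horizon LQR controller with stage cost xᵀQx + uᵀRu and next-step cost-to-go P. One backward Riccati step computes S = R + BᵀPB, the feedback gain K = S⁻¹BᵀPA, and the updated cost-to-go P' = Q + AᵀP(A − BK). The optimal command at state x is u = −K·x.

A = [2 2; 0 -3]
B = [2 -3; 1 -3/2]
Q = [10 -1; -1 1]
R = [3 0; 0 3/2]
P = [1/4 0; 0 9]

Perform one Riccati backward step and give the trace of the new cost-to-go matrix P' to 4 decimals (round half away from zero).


29.8017

BᵀP = [0.5000 9.0000; -0.7500 -13.5000]
S = R + BᵀPB = [3 0; 0 3/2] + [10.0000 -15.0000; -15.0000 22.5000] = [13.0000 -15.0000; -15.0000 24.0000]
BᵀPA = [1.0000 -26.0000; -1.5000 39.0000]
K = S⁻¹·BᵀPA = [0.0172 -0.4483; -0.0517 1.3448]
A−BK = [1.8103 6.9310; -0.0948 -0.5345]
AᵀP(A−BK) = [0.9052 3.4655; 3.4655 17.8966]
P' = Q + AᵀP(A−BK) = [10.9052 2.4655; 2.4655 18.8966]
tr(P') = 29.8017


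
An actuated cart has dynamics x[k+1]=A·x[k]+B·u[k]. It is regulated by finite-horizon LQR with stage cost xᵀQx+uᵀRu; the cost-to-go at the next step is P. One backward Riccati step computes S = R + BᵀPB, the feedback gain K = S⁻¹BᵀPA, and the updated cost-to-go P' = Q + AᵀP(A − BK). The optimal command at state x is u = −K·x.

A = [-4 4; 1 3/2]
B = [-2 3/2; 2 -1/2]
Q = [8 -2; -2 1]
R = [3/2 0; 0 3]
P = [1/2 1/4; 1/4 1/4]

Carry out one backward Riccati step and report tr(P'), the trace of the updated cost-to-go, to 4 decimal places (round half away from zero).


BᵀP = [-0.5000 0.0000; 0.6250 0.2500]
S = R + BᵀPB = [3/2 0; 0 3] + [1.0000 -0.7500; -0.7500 0.8125] = [2.5000 -0.7500; -0.7500 3.8125]
BᵀPA = [2.0000 -2.0000; -2.2500 2.8750]
K = S⁻¹·BᵀPA = [0.6620 -0.6098; -0.4599 0.6341]
A−BK = [-1.9861 1.8293; -0.5540 3.0366]
AᵀP(A−BK) = [3.8911 -5.4787; -5.4787 8.5198]
P' = Q + AᵀP(A−BK) = [11.8911 -7.4787; -7.4787 9.5198]
tr(P') = 21.4109

21.4109


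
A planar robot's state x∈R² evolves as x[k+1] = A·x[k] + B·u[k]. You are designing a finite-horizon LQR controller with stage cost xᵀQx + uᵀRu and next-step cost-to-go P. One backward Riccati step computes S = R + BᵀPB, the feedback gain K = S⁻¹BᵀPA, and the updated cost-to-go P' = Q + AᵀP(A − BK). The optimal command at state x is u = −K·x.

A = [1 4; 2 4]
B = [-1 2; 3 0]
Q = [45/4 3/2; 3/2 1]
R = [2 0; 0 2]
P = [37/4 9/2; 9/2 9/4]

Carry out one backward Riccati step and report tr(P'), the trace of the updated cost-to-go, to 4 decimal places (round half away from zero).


30.2948

BᵀP = [4.2500 2.2500; 18.5000 9.0000]
S = R + BᵀPB = [2 0; 0 2] + [2.5000 8.5000; 8.5000 37.0000] = [4.5000 8.5000; 8.5000 39.0000]
BᵀPA = [8.7500 26.0000; 36.5000 110.0000]
K = S⁻¹·BᵀPA = [0.3002 0.7651; 0.8705 2.6538]
A−BK = [-0.4407 -0.5424; 1.0993 1.7046]
AᵀP(A−BK) = [1.8511 5.4431; 5.4431 16.1937]
P' = Q + AᵀP(A−BK) = [13.1011 6.9431; 6.9431 17.1937]
tr(P') = 30.2948
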